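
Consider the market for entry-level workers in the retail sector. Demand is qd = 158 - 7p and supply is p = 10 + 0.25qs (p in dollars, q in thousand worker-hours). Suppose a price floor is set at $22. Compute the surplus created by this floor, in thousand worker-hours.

44

Rearranging supply gives qs = 4p - 40. Equilibrium: 158 - 7p = 4p - 40, so 198 = 11p and p* = 18, q* = 32.
Since 22 > 18, the floor is binding.
At p = 22: qd = 158 - 7·22 = 4 and qs = 4·22 - 40 = 48.
Surplus = qs - qd = 48 - 4 = 44.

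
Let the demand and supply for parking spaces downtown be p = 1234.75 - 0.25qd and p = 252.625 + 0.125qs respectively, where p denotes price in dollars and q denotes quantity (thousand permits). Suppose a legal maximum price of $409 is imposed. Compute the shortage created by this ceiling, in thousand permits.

2052

Rearranging demand gives qd = 4939 - 4p; rearranging supply gives qs = 8p - 2021. In a free market, 4939 - 4p = 8p - 2021 gives the equilibrium p* = 580, q* = 2619.
Since 409 < 580, the ceiling is binding.
At p = 409: qd = 4939 - 4·409 = 3303 and qs = 8·409 - 2021 = 1251.
Shortage = qd - qs = 3303 - 1251 = 2052.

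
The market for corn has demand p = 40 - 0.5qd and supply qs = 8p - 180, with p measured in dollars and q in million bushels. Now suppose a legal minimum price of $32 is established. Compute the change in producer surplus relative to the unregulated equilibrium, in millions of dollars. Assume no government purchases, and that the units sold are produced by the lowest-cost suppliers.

Rearranging demand gives qd = 80 - 2p. Without the control the market clears where 80 - 2p = 8p - 180, i.e. p* = 26 and q* = 28.
Since 32 > 26, the floor is binding.
At p = 32: qd = 80 - 2·32 = 16 and qs = 8·32 - 180 = 76.
Producer surplus without the control is ½ · (26 - 22.5) · 28 = 49.
With the floor, 16 units are sold at 32. The supply price at q = 16 is 24.5, so PS = ½ · [(32 - 22.5) + (32 - 24.5)] · 16 = 136.
Change in producer surplus = 136 - 49 = 87.

87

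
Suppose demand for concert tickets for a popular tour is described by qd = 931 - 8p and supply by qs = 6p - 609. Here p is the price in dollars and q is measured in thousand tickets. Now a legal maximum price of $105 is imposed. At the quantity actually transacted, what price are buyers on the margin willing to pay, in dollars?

Setting quantity demanded equal to quantity supplied, 931 - 8p = 6p - 609, gives p* = 110 and q* = 51.
The ceiling of 105 is below the equilibrium price 110, so it binds.
At p = 105: qd = 931 - 8·105 = 91 and qs = 6·105 - 609 = 21.
Only 21 units reach the market. On the demand curve, the marginal buyer's willingness to pay at q = 21 is (931 - 21)/8 = 113.75.

113.75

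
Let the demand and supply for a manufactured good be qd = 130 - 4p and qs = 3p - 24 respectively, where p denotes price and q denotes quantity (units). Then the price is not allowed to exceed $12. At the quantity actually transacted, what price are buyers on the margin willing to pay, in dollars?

29.5

Equilibrium: 130 - 4p = 3p - 24, so 154 = 7p and p* = 22, q* = 42.
The ceiling of 12 is below the equilibrium price 22, so it binds.
At p = 12: qd = 130 - 4·12 = 82 and qs = 3·12 - 24 = 12.
Only 12 units reach the market. On the demand curve, the marginal buyer's willingness to pay at q = 12 is (130 - 12)/4 = 29.5.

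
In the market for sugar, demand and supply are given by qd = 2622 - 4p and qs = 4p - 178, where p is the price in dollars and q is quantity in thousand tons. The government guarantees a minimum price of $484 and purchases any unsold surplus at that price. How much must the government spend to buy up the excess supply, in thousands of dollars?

Setting quantity demanded equal to quantity supplied, 2622 - 4p = 4p - 178, gives p* = 350 and q* = 1222.
The floor of 484 is above the equilibrium price 350, so it binds.
At p = 484: qd = 2622 - 4·484 = 686 and qs = 4·484 - 178 = 1758.
Surplus = qs - qd = 1072.
Government expenditure = surplus × support price = 1072 × 484 = 518848.

518848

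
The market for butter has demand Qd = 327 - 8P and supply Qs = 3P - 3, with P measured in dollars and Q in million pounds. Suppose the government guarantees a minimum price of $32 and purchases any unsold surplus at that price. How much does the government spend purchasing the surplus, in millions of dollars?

704

In a free market, 327 - 8P = 3P - 3 gives the equilibrium P* = 30, Q* = 87.
Because the floor (32) lies above the market-clearing price, it is binding.
At P = 32: Qd = 327 - 8·32 = 71 and Qs = 3·32 - 3 = 93.
Surplus = Qs - Qd = 22.
Government expenditure = surplus × support price = 22 × 32 = 704.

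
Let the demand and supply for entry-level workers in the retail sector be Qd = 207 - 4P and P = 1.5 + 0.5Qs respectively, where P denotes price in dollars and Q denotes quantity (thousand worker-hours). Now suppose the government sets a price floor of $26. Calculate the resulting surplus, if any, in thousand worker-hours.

0

Rearranging supply gives Qs = 2P - 3. Equilibrium: 207 - 4P = 2P - 3, so 210 = 6P and P* = 35, Q* = 67.
The floor of 26 is below the equilibrium price 35, so it is not binding; the market clears at P* = 35, Q* = 67.
Since the control does not bind, there is no surplus.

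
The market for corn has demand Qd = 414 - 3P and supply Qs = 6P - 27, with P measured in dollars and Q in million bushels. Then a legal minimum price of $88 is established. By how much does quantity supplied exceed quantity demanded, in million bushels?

351

Without the control the market clears where 414 - 3P = 6P - 27, i.e. P* = 49 and Q* = 267.
The floor of 88 is above the equilibrium price 49, so it binds.
At P = 88: Qd = 414 - 3·88 = 150 and Qs = 6·88 - 27 = 501.
Surplus = Qs - Qd = 501 - 150 = 351.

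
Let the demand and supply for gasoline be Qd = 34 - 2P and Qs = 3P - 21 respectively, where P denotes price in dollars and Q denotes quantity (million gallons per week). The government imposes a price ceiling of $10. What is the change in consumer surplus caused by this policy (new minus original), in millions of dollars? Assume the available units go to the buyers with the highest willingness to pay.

6.75

In a free market, 34 - 2P = 3P - 21 gives the equilibrium P* = 11, Q* = 12.
Since 10 < 11, the ceiling is binding.
At P = 10: Qd = 34 - 2·10 = 14 and Qs = 3·10 - 21 = 9.
Consumer surplus without the control is ½ · (17 - 11) · 12 = 36.
With the ceiling, 9 units are sold at 10 (assume they go to the highest-value buyers). The demand price at Q = 9 is 12.5, so CS = ½ · [(17 - 10) + (12.5 - 10)] · 9 = 42.75.
Change in consumer surplus = 42.75 - 36 = 6.75.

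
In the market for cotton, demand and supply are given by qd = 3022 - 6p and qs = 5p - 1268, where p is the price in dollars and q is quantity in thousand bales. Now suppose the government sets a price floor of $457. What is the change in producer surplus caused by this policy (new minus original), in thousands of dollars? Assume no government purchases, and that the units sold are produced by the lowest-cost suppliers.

2599.6

Equilibrium: 3022 - 6p = 5p - 1268, so 4290 = 11p and p* = 390, q* = 682.
Since 457 > 390, the floor is binding.
At p = 457: qd = 3022 - 6·457 = 280 and qs = 5·457 - 1268 = 1017.
Producer surplus without the control is ½ · (390 - 253.6) · 682 = 46512.4.
With the floor, 280 units are sold at 457. The supply price at q = 280 is 309.6, so PS = ½ · [(457 - 253.6) + (457 - 309.6)] · 280 = 49112.
Change in producer surplus = 49112 - 46512.4 = 2599.6.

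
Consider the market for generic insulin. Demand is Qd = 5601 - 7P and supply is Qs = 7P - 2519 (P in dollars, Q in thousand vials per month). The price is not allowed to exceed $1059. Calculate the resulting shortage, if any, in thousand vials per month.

Equilibrium: 5601 - 7P = 7P - 2519, so 8120 = 14P and P* = 580, Q* = 1541.
Since 1059 is above P* = 580, the ceiling does not bind and the free-market outcome prevails.
Since the control does not bind, there is no shortage.

0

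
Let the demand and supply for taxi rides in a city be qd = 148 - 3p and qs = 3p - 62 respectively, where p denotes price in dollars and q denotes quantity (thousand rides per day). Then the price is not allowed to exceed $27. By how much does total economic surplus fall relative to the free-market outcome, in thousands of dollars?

192

Without the control the market clears where 148 - 3p = 3p - 62, i.e. p* = 35 and q* = 43.
Since 27 < 35, the ceiling is binding.
At p = 27: qd = 148 - 3·27 = 67 and qs = 3·27 - 62 = 19.
Quantity traded falls to 19. At q = 19 the demand price is (148 - 19)/3 = 43 and the supply price is (62 + 19)/3 = 27.
Deadweight loss = ½ · (43 - 27) · (43 - 19) = ½ · 16 · 24 = 192.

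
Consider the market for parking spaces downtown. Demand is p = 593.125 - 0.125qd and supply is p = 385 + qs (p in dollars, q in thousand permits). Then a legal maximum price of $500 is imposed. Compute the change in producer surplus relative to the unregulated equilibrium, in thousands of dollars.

Rearranging demand gives qd = 4745 - 8p; rearranging supply gives qs = p - 385. Setting quantity demanded equal to quantity supplied, 4745 - 8p = p - 385, gives p* = 570 and q* = 185.
The ceiling of 500 is below the equilibrium price 570, so it binds.
At p = 500: qd = 4745 - 8·500 = 745 and qs = 500 - 385 = 115.
Producer surplus without the control is ½ · (570 - 385) · 185 = 17112.5.
With the ceiling, producers sell 115 units at 500, so PS = ½ · (500 - 385) · 115 = 6612.5.
Change in producer surplus = 6612.5 - 17112.5 = -10500.

-10500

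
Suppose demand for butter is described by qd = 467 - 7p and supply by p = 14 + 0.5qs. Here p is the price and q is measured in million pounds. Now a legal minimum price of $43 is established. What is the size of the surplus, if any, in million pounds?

0

Rearranging supply gives qs = 2p - 28. Setting quantity demanded equal to quantity supplied, 467 - 7p = 2p - 28, gives p* = 55 and q* = 82.
The floor of 43 is below the equilibrium price 55, so it is not binding; the market clears at p* = 55, q* = 82.
Since the control does not bind, there is no surplus.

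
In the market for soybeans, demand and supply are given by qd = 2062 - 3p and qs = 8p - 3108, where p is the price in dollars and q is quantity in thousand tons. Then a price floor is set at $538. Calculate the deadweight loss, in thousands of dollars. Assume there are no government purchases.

9537

In a free market, 2062 - 3p = 8p - 3108 gives the equilibrium p* = 470, q* = 652.
Because the floor (538) lies above the market-clearing price, it is binding.
At p = 538: qd = 2062 - 3·538 = 448 and qs = 8·538 - 3108 = 1196.
Quantity traded falls to 448. At q = 448 the demand price is (2062 - 448)/3 = 538 and the supply price is (3108 + 448)/8 = 444.5.
Deadweight loss = ½ · (538 - 444.5) · (652 - 448) = ½ · 93.5 · 204 = 9537.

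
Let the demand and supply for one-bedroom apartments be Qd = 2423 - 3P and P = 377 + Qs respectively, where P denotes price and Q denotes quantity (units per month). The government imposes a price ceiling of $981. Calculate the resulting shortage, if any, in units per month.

0

Rearranging supply gives Qs = P - 377. In a free market, 2423 - 3P = P - 377 gives the equilibrium P* = 700, Q* = 323.
Since 981 is above P* = 700, the ceiling does not bind and the free-market outcome prevails.
Since the control does not bind, there is no shortage.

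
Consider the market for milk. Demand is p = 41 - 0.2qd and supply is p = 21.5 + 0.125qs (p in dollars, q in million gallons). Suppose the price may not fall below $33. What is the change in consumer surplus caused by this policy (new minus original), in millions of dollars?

Rearranging demand gives qd = 205 - 5p; rearranging supply gives qs = 8p - 172. Setting quantity demanded equal to quantity supplied, 205 - 5p = 8p - 172, gives p* = 29 and q* = 60.
Since 33 > 29, the floor is binding.
At p = 33: qd = 205 - 5·33 = 40 and qs = 8·33 - 172 = 92.
Consumer surplus without the control is ½ · (41 - 29) · 60 = 360.
With the floor, consumers buy 40 units at 33, so CS = ½ · (41 - 33) · 40 = 160.
Change in consumer surplus = 160 - 360 = -200.

-200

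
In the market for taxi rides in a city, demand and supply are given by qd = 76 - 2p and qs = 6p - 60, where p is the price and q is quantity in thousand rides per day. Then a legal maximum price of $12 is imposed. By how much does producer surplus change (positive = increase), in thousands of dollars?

Setting quantity demanded equal to quantity supplied, 76 - 2p = 6p - 60, gives p* = 17 and q* = 42.
Because the ceiling (12) lies below the market-clearing price, it is binding.
At p = 12: qd = 76 - 2·12 = 52 and qs = 6·12 - 60 = 12.
Producer surplus without the control is ½ · (17 - 10) · 42 = 147.
With the ceiling, producers sell 12 units at 12, so PS = ½ · (12 - 10) · 12 = 12.
Change in producer surplus = 12 - 147 = -135.

-135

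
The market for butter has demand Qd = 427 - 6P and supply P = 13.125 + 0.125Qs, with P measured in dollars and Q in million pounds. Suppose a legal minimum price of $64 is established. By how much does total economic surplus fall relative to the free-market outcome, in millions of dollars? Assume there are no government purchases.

3549

Rearranging supply gives Qs = 8P - 105. In a free market, 427 - 6P = 8P - 105 gives the equilibrium P* = 38, Q* = 199.
Since 64 > 38, the floor is binding.
At P = 64: Qd = 427 - 6·64 = 43 and Qs = 8·64 - 105 = 407.
Quantity traded falls to 43. At Q = 43 the demand price is (427 - 43)/6 = 64 and the supply price is (105 + 43)/8 = 18.5.
Deadweight loss = ½ · (64 - 18.5) · (199 - 43) = ½ · 45.5 · 156 = 3549.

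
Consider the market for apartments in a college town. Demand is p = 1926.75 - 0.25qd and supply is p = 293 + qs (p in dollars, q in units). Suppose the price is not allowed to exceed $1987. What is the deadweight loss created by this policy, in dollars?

0

Rearranging demand gives qd = 7707 - 4p; rearranging supply gives qs = p - 293. Setting quantity demanded equal to quantity supplied, 7707 - 4p = p - 293, gives p* = 1600 and q* = 1307.
Since 1987 is above p* = 1600, the ceiling does not bind and the free-market outcome prevails.
Since the control does not bind, no trades are prevented and deadweight loss is zero.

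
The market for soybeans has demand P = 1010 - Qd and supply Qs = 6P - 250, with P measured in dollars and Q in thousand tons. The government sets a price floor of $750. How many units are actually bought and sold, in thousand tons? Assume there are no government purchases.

260

Rearranging demand gives Qd = 1010 - P. Without the control the market clears where 1010 - P = 6P - 250, i.e. P* = 180 and Q* = 830.
Because the floor (750) lies above the market-clearing price, it is binding.
At P = 750: Qd = 1010 - 750 = 260 and Qs = 6·750 - 250 = 4250.
The quantity actually transacted is the short side, demand: 260.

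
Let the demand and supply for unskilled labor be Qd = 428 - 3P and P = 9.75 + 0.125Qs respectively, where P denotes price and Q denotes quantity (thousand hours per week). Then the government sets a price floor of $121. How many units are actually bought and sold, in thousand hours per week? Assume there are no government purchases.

65

Rearranging supply gives Qs = 8P - 78. Equilibrium: 428 - 3P = 8P - 78, so 506 = 11P and P* = 46, Q* = 290.
Because the floor (121) lies above the market-clearing price, it is binding.
At P = 121: Qd = 428 - 3·121 = 65 and Qs = 8·121 - 78 = 890.
The quantity actually transacted is the short side, demand: 65.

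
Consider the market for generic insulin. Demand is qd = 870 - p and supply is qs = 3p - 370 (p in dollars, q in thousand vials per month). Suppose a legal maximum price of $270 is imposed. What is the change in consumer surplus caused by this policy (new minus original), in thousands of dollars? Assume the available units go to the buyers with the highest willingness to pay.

In a free market, 870 - p = 3p - 370 gives the equilibrium p* = 310, q* = 560.
Since 270 < 310, the ceiling is binding.
At p = 270: qd = 870 - 270 = 600 and qs = 3·270 - 370 = 440.
Consumer surplus without the control is ½ · (870 - 310) · 560 = 156800.
With the ceiling, 440 units are sold at 270 (assume they go to the highest-value buyers). The demand price at q = 440 is 430, so CS = ½ · [(870 - 270) + (430 - 270)] · 440 = 167200.
Change in consumer surplus = 167200 - 156800 = 10400.

10400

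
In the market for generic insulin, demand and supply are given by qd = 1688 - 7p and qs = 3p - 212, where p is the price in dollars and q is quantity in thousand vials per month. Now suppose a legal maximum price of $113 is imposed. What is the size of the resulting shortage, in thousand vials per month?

770

Setting quantity demanded equal to quantity supplied, 1688 - 7p = 3p - 212, gives p* = 190 and q* = 358.
Since 113 < 190, the ceiling is binding.
At p = 113: qd = 1688 - 7·113 = 897 and qs = 3·113 - 212 = 127.
Shortage = qd - qs = 897 - 127 = 770.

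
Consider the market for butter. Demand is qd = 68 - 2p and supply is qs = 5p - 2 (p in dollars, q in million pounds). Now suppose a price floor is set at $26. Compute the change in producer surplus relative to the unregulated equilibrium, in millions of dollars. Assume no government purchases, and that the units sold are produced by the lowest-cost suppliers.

Setting quantity demanded equal to quantity supplied, 68 - 2p = 5p - 2, gives p* = 10 and q* = 48.
The floor of 26 is above the equilibrium price 10, so it binds.
At p = 26: qd = 68 - 2·26 = 16 and qs = 5·26 - 2 = 128.
Producer surplus without the control is ½ · (10 - 0.4) · 48 = 230.4.
With the floor, 16 units are sold at 26. The supply price at q = 16 is 3.6, so PS = ½ · [(26 - 0.4) + (26 - 3.6)] · 16 = 384.
Change in producer surplus = 384 - 230.4 = 153.6.

153.6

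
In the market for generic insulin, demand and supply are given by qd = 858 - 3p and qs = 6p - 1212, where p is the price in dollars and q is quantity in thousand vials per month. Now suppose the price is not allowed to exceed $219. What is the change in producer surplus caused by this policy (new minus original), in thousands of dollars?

In a free market, 858 - 3p = 6p - 1212 gives the equilibrium p* = 230, q* = 168.
Since 219 < 230, the ceiling is binding.
At p = 219: qd = 858 - 3·219 = 201 and qs = 6·219 - 1212 = 102.
Producer surplus without the control is ½ · (230 - 202) · 168 = 2352.
With the ceiling, producers sell 102 units at 219, so PS = ½ · (219 - 202) · 102 = 867.
Change in producer surplus = 867 - 2352 = -1485.

-1485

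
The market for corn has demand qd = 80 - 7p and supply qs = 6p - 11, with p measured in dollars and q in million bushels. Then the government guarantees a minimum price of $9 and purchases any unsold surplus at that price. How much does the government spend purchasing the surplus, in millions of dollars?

Equilibrium: 80 - 7p = 6p - 11, so 91 = 13p and p* = 7, q* = 31.
The floor of 9 is above the equilibrium price 7, so it binds.
At p = 9: qd = 80 - 7·9 = 17 and qs = 6·9 - 11 = 43.
Surplus = qs - qd = 26.
Government expenditure = surplus × support price = 26 × 9 = 234.

234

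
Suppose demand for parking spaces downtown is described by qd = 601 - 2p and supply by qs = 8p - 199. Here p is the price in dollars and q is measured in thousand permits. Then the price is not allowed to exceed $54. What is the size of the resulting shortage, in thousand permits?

In a free market, 601 - 2p = 8p - 199 gives the equilibrium p* = 80, q* = 441.
Because the ceiling (54) lies below the market-clearing price, it is binding.
At p = 54: qd = 601 - 2·54 = 493 and qs = 8·54 - 199 = 233.
Shortage = qd - qs = 493 - 233 = 260.

260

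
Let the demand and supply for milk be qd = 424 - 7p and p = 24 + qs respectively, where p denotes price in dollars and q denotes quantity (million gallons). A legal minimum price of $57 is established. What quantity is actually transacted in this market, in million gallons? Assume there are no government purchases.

Rearranging supply gives qs = p - 24. Setting quantity demanded equal to quantity supplied, 424 - 7p = p - 24, gives p* = 56 and q* = 32.
The floor of 57 is above the equilibrium price 56, so it binds.
At p = 57: qd = 424 - 7·57 = 25 and qs = 57 - 24 = 33.
The quantity actually transacted is the short side, demand: 25.

25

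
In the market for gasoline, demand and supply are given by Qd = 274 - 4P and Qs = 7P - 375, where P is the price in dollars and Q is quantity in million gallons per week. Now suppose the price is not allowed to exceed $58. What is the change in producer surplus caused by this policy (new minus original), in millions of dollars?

-34.5

In a free market, 274 - 4P = 7P - 375 gives the equilibrium P* = 59, Q* = 38.
Because the ceiling (58) lies below the market-clearing price, it is binding.
At P = 58: Qd = 274 - 4·58 = 42 and Qs = 7·58 - 375 = 31.
Producer surplus without the control is ½ · (59 - 375/7) · 38 = 722/7.
With the ceiling, producers sell 31 units at 58, so PS = ½ · (58 - 375/7) · 31 = 961/14.
Change in producer surplus = 961/14 - 722/7 = -34.5.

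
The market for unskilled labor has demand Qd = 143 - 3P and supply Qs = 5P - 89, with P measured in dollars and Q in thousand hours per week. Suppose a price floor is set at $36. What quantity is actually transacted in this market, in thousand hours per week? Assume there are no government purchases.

Without the control the market clears where 143 - 3P = 5P - 89, i.e. P* = 29 and Q* = 56.
Since 36 > 29, the floor is binding.
At P = 36: Qd = 143 - 3·36 = 35 and Qs = 5·36 - 89 = 91.
The quantity actually transacted is the short side, demand: 35.

35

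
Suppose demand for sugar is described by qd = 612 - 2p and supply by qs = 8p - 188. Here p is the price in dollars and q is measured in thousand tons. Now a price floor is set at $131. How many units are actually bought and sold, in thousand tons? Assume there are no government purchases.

Setting quantity demanded equal to quantity supplied, 612 - 2p = 8p - 188, gives p* = 80 and q* = 452.
The floor of 131 is above the equilibrium price 80, so it binds.
At p = 131: qd = 612 - 2·131 = 350 and qs = 8·131 - 188 = 860.
The quantity actually transacted is the short side, demand: 350.

350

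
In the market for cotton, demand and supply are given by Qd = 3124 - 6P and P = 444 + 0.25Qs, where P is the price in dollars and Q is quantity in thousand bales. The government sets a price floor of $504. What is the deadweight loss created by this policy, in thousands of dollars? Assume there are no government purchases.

1470

Rearranging supply gives Qs = 4P - 1776. Setting quantity demanded equal to quantity supplied, 3124 - 6P = 4P - 1776, gives P* = 490 and Q* = 184.
The floor of 504 is above the equilibrium price 490, so it binds.
At P = 504: Qd = 3124 - 6·504 = 100 and Qs = 4·504 - 1776 = 240.
Quantity traded falls to 100. At Q = 100 the demand price is (3124 - 100)/6 = 504 and the supply price is (1776 + 100)/4 = 469.
Deadweight loss = ½ · (504 - 469) · (184 - 100) = ½ · 35 · 84 = 1470.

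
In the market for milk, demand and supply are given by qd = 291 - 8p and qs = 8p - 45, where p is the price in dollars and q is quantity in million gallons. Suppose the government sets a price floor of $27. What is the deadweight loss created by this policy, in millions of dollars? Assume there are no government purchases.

288

In a free market, 291 - 8p = 8p - 45 gives the equilibrium p* = 21, q* = 123.
Since 27 > 21, the floor is binding.
At p = 27: qd = 291 - 8·27 = 75 and qs = 8·27 - 45 = 171.
Quantity traded falls to 75. At q = 75 the demand price is (291 - 75)/8 = 27 and the supply price is (45 + 75)/8 = 15.
Deadweight loss = ½ · (27 - 15) · (123 - 75) = ½ · 12 · 48 = 288.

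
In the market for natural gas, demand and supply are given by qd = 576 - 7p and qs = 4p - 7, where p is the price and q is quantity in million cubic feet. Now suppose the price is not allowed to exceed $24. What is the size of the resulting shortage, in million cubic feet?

Setting quantity demanded equal to quantity supplied, 576 - 7p = 4p - 7, gives p* = 53 and q* = 205.
Since 24 < 53, the ceiling is binding.
At p = 24: qd = 576 - 7·24 = 408 and qs = 4·24 - 7 = 89.
Shortage = qd - qs = 408 - 89 = 319.

319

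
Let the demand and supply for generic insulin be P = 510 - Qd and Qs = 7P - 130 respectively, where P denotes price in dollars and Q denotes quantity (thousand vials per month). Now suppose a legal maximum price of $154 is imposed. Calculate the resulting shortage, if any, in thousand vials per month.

0

Rearranging demand gives Qd = 510 - P. In a free market, 510 - P = 7P - 130 gives the equilibrium P* = 80, Q* = 430.
The ceiling of 154 is above the equilibrium price 80, so it is not binding; the market clears at P* = 80, Q* = 430.
Since the control does not bind, there is no shortage.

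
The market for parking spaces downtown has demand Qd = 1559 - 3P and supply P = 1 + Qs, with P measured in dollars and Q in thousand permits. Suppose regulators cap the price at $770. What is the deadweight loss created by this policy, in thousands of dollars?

Rearranging supply gives Qs = P - 1. Without the control the market clears where 1559 - 3P = P - 1, i.e. P* = 390 and Q* = 389.
The ceiling of 770 is above the equilibrium price 390, so it is not binding; the market clears at P* = 390, Q* = 389.
Since the control does not bind, no trades are prevented and deadweight loss is zero.

0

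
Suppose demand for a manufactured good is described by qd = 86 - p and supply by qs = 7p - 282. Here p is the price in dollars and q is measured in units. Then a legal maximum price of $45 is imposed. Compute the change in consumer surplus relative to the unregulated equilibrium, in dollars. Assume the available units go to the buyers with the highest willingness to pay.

8.5

Equilibrium: 86 - p = 7p - 282, so 368 = 8p and p* = 46, q* = 40.
Since 45 < 46, the ceiling is binding.
At p = 45: qd = 86 - 45 = 41 and qs = 7·45 - 282 = 33.
Consumer surplus without the control is ½ · (86 - 46) · 40 = 800.
With the ceiling, 33 units are sold at 45 (assume they go to the highest-value buyers). The demand price at q = 33 is 53, so CS = ½ · [(86 - 45) + (53 - 45)] · 33 = 808.5.
Change in consumer surplus = 808.5 - 800 = 8.5.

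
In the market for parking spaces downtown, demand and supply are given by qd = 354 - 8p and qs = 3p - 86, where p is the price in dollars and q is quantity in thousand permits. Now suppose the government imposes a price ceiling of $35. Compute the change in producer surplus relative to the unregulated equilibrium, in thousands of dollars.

-132.5

Setting quantity demanded equal to quantity supplied, 354 - 8p = 3p - 86, gives p* = 40 and q* = 34.
Because the ceiling (35) lies below the market-clearing price, it is binding.
At p = 35: qd = 354 - 8·35 = 74 and qs = 3·35 - 86 = 19.
Producer surplus without the control is ½ · (40 - 86/3) · 34 = 578/3.
With the ceiling, producers sell 19 units at 35, so PS = ½ · (35 - 86/3) · 19 = 361/6.
Change in producer surplus = 361/6 - 578/3 = -132.5.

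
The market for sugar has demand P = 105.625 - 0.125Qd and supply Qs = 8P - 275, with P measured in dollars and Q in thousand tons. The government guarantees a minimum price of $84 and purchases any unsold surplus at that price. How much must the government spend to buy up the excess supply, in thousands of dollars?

18816

Rearranging demand gives Qd = 845 - 8P. Setting quantity demanded equal to quantity supplied, 845 - 8P = 8P - 275, gives P* = 70 and Q* = 285.
Since 84 > 70, the floor is binding.
At P = 84: Qd = 845 - 8·84 = 173 and Qs = 8·84 - 275 = 397.
Surplus = Qs - Qd = 224.
Government expenditure = surplus × support price = 224 × 84 = 18816.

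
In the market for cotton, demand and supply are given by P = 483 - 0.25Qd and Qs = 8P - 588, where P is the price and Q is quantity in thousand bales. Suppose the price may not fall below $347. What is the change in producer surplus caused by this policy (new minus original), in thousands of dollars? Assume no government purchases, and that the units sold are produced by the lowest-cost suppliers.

Rearranging demand gives Qd = 1932 - 4P. Setting quantity demanded equal to quantity supplied, 1932 - 4P = 8P - 588, gives P* = 210 and Q* = 1092.
The floor of 347 is above the equilibrium price 210, so it binds.
At P = 347: Qd = 1932 - 4·347 = 544 and Qs = 8·347 - 588 = 2188.
Producer surplus without the control is ½ · (210 - 73.5) · 1092 = 74529.
With the floor, 544 units are sold at 347. The supply price at Q = 544 is 141.5, so PS = ½ · [(347 - 73.5) + (347 - 141.5)] · 544 = 130288.
Change in producer surplus = 130288 - 74529 = 55759.

55759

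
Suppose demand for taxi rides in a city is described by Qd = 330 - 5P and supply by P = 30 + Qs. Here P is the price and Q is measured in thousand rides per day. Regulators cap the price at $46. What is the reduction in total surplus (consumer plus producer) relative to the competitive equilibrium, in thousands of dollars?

Rearranging supply gives Qs = P - 30. Setting quantity demanded equal to quantity supplied, 330 - 5P = P - 30, gives P* = 60 and Q* = 30.
The ceiling of 46 is below the equilibrium price 60, so it binds.
At P = 46: Qd = 330 - 5·46 = 100 and Qs = 46 - 30 = 16.
Quantity traded falls to 16. At Q = 16 the demand price is (330 - 16)/5 = 62.8 and the supply price is 30 + 16 = 46.
Deadweight loss = ½ · (62.8 - 46) · (30 - 16) = ½ · 16.8 · 14 = 117.6.

117.6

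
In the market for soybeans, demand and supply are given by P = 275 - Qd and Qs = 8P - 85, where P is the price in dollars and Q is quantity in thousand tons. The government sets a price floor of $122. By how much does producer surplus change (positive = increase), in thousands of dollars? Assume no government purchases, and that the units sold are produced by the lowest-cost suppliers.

Rearranging demand gives Qd = 275 - P. Equilibrium: 275 - P = 8P - 85, so 360 = 9P and P* = 40, Q* = 235.
The floor of 122 is above the equilibrium price 40, so it binds.
At P = 122: Qd = 275 - 122 = 153 and Qs = 8·122 - 85 = 891.
Producer surplus without the control is ½ · (40 - 10.625) · 235 = 3451.5625.
With the floor, 153 units are sold at 122. The supply price at Q = 153 is 29.75, so PS = ½ · [(122 - 10.625) + (122 - 29.75)] · 153 = 15577.3125.
Change in producer surplus = 15577.3125 - 3451.5625 = 12125.75.

12125.75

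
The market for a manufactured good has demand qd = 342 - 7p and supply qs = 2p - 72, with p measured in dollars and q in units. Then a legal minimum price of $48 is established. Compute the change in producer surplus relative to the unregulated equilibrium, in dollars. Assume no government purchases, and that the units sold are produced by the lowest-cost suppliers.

Equilibrium: 342 - 7p = 2p - 72, so 414 = 9p and p* = 46, q* = 20.
The floor of 48 is above the equilibrium price 46, so it binds.
At p = 48: qd = 342 - 7·48 = 6 and qs = 2·48 - 72 = 24.
Producer surplus without the control is ½ · (46 - 36) · 20 = 100.
With the floor, 6 units are sold at 48. The supply price at q = 6 is 39, so PS = ½ · [(48 - 36) + (48 - 39)] · 6 = 63.
Change in producer surplus = 63 - 100 = -37.

-37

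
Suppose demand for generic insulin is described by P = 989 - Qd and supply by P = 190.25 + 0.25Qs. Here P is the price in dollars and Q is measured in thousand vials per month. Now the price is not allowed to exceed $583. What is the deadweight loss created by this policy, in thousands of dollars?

0

Rearranging demand gives Qd = 989 - P; rearranging supply gives Qs = 4P - 761. In a free market, 989 - P = 4P - 761 gives the equilibrium P* = 350, Q* = 639.
Since 583 is above P* = 350, the ceiling does not bind and the free-market outcome prevails.
Since the control does not bind, no trades are prevented and deadweight loss is zero.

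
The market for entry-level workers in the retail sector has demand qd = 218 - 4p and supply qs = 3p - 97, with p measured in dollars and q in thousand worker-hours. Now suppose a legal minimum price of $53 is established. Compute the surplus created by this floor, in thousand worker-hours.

In a free market, 218 - 4p = 3p - 97 gives the equilibrium p* = 45, q* = 38.
Because the floor (53) lies above the market-clearing price, it is binding.
At p = 53: qd = 218 - 4·53 = 6 and qs = 3·53 - 97 = 62.
Surplus = qs - qd = 62 - 6 = 56.

56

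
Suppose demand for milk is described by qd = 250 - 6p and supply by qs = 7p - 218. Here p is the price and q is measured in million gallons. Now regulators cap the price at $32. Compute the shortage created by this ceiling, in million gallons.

52

In a free market, 250 - 6p = 7p - 218 gives the equilibrium p* = 36, q* = 34.
Since 32 < 36, the ceiling is binding.
At p = 32: qd = 250 - 6·32 = 58 and qs = 7·32 - 218 = 6.
Shortage = qd - qs = 58 - 6 = 52.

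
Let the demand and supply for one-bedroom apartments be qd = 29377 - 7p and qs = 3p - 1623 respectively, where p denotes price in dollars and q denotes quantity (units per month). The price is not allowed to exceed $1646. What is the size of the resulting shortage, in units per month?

In a free market, 29377 - 7p = 3p - 1623 gives the equilibrium p* = 3100, q* = 7677.
The ceiling of 1646 is below the equilibrium price 3100, so it binds.
At p = 1646: qd = 29377 - 7·1646 = 17855 and qs = 3·1646 - 1623 = 3315.
Shortage = qd - qs = 17855 - 3315 = 14540.

14540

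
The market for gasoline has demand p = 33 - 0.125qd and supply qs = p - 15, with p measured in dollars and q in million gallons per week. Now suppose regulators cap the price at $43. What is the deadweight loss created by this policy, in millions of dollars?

Rearranging demand gives qd = 264 - 8p. Setting quantity demanded equal to quantity supplied, 264 - 8p = p - 15, gives p* = 31 and q* = 16.
The ceiling of 43 is above the equilibrium price 31, so it is not binding; the market clears at p* = 31, q* = 16.
Since the control does not bind, no trades are prevented and deadweight loss is zero.

0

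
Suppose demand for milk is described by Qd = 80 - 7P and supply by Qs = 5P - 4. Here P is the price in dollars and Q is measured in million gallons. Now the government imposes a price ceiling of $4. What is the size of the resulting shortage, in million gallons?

36

Setting quantity demanded equal to quantity supplied, 80 - 7P = 5P - 4, gives P* = 7 and Q* = 31.
Because the ceiling (4) lies below the market-clearing price, it is binding.
At P = 4: Qd = 80 - 7·4 = 52 and Qs = 5·4 - 4 = 16.
Shortage = Qd - Qs = 52 - 16 = 36.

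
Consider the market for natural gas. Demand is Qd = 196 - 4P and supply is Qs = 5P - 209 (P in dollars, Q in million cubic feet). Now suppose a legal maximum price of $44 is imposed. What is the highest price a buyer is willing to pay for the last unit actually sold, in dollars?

46.25

Setting quantity demanded equal to quantity supplied, 196 - 4P = 5P - 209, gives P* = 45 and Q* = 16.
Because the ceiling (44) lies below the market-clearing price, it is binding.
At P = 44: Qd = 196 - 4·44 = 20 and Qs = 5·44 - 209 = 11.
Only 11 units reach the market. On the demand curve, the marginal buyer's willingness to pay at Q = 11 is (196 - 11)/4 = 46.25.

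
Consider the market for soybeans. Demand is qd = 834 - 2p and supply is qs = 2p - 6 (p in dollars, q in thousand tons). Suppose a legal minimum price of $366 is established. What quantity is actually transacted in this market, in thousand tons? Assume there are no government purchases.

Without the control the market clears where 834 - 2p = 2p - 6, i.e. p* = 210 and q* = 414.
Since 366 > 210, the floor is binding.
At p = 366: qd = 834 - 2·366 = 102 and qs = 2·366 - 6 = 726.
The quantity actually transacted is the short side, demand: 102.

102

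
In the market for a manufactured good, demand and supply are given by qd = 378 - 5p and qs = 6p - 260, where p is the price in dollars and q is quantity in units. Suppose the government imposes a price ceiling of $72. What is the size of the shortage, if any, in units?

In a free market, 378 - 5p = 6p - 260 gives the equilibrium p* = 58, q* = 88.
The ceiling of 72 is above the equilibrium price 58, so it is not binding; the market clears at p* = 58, q* = 88.
Since the control does not bind, there is no shortage.

0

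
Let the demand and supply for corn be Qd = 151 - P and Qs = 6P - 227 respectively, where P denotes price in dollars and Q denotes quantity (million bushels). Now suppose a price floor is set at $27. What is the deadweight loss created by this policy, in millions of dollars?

In a free market, 151 - P = 6P - 227 gives the equilibrium P* = 54, Q* = 97.
The floor of 27 is below the equilibrium price 54, so it is not binding; the market clears at P* = 54, Q* = 97.
Since the control does not bind, no trades are prevented and deadweight loss is zero.

0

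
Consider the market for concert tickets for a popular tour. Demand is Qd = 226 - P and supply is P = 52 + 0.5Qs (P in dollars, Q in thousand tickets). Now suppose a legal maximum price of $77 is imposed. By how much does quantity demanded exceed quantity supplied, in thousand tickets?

Rearranging supply gives Qs = 2P - 104. Setting quantity demanded equal to quantity supplied, 226 - P = 2P - 104, gives P* = 110 and Q* = 116.
The ceiling of 77 is below the equilibrium price 110, so it binds.
At P = 77: Qd = 226 - 77 = 149 and Qs = 2·77 - 104 = 50.
Shortage = Qd - Qs = 149 - 50 = 99.

99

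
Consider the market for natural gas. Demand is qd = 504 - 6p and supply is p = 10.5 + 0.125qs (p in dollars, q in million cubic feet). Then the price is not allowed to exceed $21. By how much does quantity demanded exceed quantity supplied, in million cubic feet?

294

Rearranging supply gives qs = 8p - 84. Equilibrium: 504 - 6p = 8p - 84, so 588 = 14p and p* = 42, q* = 252.
Since 21 < 42, the ceiling is binding.
At p = 21: qd = 504 - 6·21 = 378 and qs = 8·21 - 84 = 84.
Shortage = qd - qs = 378 - 84 = 294.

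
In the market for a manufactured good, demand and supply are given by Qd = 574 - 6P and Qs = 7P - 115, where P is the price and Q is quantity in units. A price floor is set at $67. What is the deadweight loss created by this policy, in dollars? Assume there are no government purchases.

1092

In a free market, 574 - 6P = 7P - 115 gives the equilibrium P* = 53, Q* = 256.
Because the floor (67) lies above the market-clearing price, it is binding.
At P = 67: Qd = 574 - 6·67 = 172 and Qs = 7·67 - 115 = 354.
Quantity traded falls to 172. At Q = 172 the demand price is (574 - 172)/6 = 67 and the supply price is (115 + 172)/7 = 41.
Deadweight loss = ½ · (67 - 41) · (256 - 172) = ½ · 26 · 84 = 1092.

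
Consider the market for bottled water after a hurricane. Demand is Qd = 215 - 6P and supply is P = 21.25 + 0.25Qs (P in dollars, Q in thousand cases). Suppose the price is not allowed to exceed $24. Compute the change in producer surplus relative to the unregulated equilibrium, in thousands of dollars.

-138

Rearranging supply gives Qs = 4P - 85. In a free market, 215 - 6P = 4P - 85 gives the equilibrium P* = 30, Q* = 35.
Because the ceiling (24) lies below the market-clearing price, it is binding.
At P = 24: Qd = 215 - 6·24 = 71 and Qs = 4·24 - 85 = 11.
Producer surplus without the control is ½ · (30 - 21.25) · 35 = 153.125.
With the ceiling, producers sell 11 units at 24, so PS = ½ · (24 - 21.25) · 11 = 15.125.
Change in producer surplus = 15.125 - 153.125 = -138.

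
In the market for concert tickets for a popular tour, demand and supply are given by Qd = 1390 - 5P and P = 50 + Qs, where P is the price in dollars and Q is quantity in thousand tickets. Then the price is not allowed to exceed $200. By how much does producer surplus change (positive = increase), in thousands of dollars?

Rearranging supply gives Qs = P - 50. Equilibrium: 1390 - 5P = P - 50, so 1440 = 6P and P* = 240, Q* = 190.
The ceiling of 200 is below the equilibrium price 240, so it binds.
At P = 200: Qd = 1390 - 5·200 = 390 and Qs = 200 - 50 = 150.
Producer surplus without the control is ½ · (240 - 50) · 190 = 18050.
With the ceiling, producers sell 150 units at 200, so PS = ½ · (200 - 50) · 150 = 11250.
Change in producer surplus = 11250 - 18050 = -6800.

-6800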